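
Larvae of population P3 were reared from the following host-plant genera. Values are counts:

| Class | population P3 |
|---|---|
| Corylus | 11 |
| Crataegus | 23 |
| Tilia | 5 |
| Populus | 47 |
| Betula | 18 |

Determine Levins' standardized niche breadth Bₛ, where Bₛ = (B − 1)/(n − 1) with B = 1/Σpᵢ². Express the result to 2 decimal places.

Proportions for population P3 (n=104): 11/104=0.1058, 23/104=0.2212, 5/104=0.0481, 47/104=0.4519, 18/104=0.1731
Σpᵢ² = 0.1058² + 0.2212² + 0.0481² + 0.4519² + 0.1731² = 0.011194 + 0.048929 + 0.002314 + 0.204214 + 0.029964 = 0.296615
B = 1 / 0.296615 = 3.3714
Bₛ = (B − 1)/(n − 1) = (3.3714 − 1)/(5 − 1) = 2.3714/4 = 0.5929

0.59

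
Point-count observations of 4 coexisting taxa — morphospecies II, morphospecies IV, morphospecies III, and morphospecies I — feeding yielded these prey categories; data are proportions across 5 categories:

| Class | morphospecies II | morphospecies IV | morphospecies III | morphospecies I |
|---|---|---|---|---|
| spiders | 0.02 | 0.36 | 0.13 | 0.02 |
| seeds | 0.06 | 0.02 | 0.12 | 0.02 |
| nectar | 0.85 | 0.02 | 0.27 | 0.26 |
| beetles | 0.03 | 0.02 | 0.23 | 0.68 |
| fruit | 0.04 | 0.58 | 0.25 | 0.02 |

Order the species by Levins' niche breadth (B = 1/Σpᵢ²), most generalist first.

morphospecies III > morphospecies IV > morphospecies I > morphospecies II

Σp_IIᵢ² = 0.02² + 0.06² + 0.85² + 0.03² + 0.04² = 0.0004 + 0.0036 + 0.7225 + 0.0009 + 0.0016 = 0.7290
B_II = 1 / 0.7290 = 1.3717
Σp_IVᵢ² = 0.36² + 0.02² + 0.02² + 0.02² + 0.58² = 0.1296 + 0.0004 + 0.0004 + 0.0004 + 0.3364 = 0.4672
B_IV = 1 / 0.4672 = 2.1404
Σp_IIIᵢ² = 0.13² + 0.12² + 0.27² + 0.23² + 0.25² = 0.0169 + 0.0144 + 0.0729 + 0.0529 + 0.0625 = 0.2196
B_III = 1 / 0.2196 = 4.5537
Σp_Iᵢ² = 0.02² + 0.02² + 0.26² + 0.68² + 0.02² = 0.0004 + 0.0004 + 0.0676 + 0.4624 + 0.0004 = 0.5312
B_I = 1 / 0.5312 = 1.8825
Ranking by B (broadest → narrowest): morphospecies III (4.55) > morphospecies IV (2.14) > morphospecies I (1.88) > morphospecies II (1.37)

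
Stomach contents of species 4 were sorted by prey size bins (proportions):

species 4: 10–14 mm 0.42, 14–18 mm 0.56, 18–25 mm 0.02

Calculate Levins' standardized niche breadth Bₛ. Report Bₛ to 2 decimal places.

0.52

Σpᵢ² = 0.42² + 0.56² + 0.02² = 0.1764 + 0.3136 + 0.0004 = 0.4904
B = 1 / 0.4904 = 2.0392
Bₛ = (B − 1)/(n − 1) = (2.0392 − 1)/(3 − 1) = 1.0392/2 = 0.5196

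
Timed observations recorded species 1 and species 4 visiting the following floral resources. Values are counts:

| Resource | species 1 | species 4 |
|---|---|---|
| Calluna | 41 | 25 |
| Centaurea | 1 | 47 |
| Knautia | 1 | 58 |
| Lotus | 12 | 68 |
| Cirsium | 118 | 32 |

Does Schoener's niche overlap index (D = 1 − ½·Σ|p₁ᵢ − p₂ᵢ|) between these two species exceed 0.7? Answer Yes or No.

No

Proportions for species 1 (n=173): 41/173=0.2370, 1/173=0.0058, 1/173=0.0058, 12/173=0.0694, 118/173=0.6821
Proportions for species 4 (n=230): 25/230=0.1087, 47/230=0.2043, 58/230=0.2522, 68/230=0.2957, 32/230=0.1391
Σ|p₁ᵢ − p₂ᵢ| = 0.1283 + 0.1985 + 0.2464 + 0.2263 + 0.5430 = 1.3425
D = 1 − ½ × 1.3425 = 1 − 0.67125 = 0.32875
D = 0.32875 < 0.7 → No.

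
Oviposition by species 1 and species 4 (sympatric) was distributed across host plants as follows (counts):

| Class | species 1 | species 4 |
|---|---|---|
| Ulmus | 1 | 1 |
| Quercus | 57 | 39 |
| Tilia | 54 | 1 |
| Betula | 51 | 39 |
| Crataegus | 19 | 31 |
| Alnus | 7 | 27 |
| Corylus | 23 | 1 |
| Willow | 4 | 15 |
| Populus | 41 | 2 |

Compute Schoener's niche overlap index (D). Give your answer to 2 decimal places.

0.57

Proportions for species 1 (n=257): 1/257=0.0039, 57/257=0.2218, 54/257=0.2101, 51/257=0.1984, 19/257=0.0739, 7/257=0.0272, 23/257=0.0895, 4/257=0.0156, 41/257=0.1595
Proportions for species 4 (n=156): 1/156=0.0064, 39/156=0.2500, 1/156=0.0064, 39/156=0.2500, 31/156=0.1987, 27/156=0.1731, 1/156=0.0064, 15/156=0.0962, 2/156=0.0128
Σ|p₁ᵢ − p₂ᵢ| = 0.0025 + 0.0282 + 0.2037 + 0.0516 + 0.1248 + 0.1459 + 0.0831 + 0.0806 + 0.1467 = 0.8671
D = 1 − ½ × 0.8671 = 1 − 0.43355 = 0.56645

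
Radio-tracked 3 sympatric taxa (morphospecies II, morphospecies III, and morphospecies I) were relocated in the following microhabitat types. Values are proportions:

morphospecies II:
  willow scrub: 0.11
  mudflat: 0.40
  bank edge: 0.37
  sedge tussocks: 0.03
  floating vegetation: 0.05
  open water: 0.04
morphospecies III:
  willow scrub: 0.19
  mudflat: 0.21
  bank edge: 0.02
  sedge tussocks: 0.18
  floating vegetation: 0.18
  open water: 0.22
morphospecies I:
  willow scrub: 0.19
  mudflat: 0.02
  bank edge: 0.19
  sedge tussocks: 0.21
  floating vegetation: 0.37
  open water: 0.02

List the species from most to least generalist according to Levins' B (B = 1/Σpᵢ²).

Σp_IIᵢ² = 0.11² + 0.40² + 0.37² + 0.03² + 0.05² + 0.04² = 0.0121 + 0.1600 + 0.1369 + 0.0009 + 0.0025 + 0.0016 = 0.3140
B_II = 1 / 0.3140 = 3.1847
Σp_IIIᵢ² = 0.19² + 0.21² + 0.02² + 0.18² + 0.18² + 0.22² = 0.0361 + 0.0441 + 0.0004 + 0.0324 + 0.0324 + 0.0484 = 0.1938
B_III = 1 / 0.1938 = 5.1600
Σp_Iᵢ² = 0.19² + 0.02² + 0.19² + 0.21² + 0.37² + 0.02² = 0.0361 + 0.0004 + 0.0361 + 0.0441 + 0.1369 + 0.0004 = 0.2540
B_I = 1 / 0.2540 = 3.9370
Ranking by B (broadest → narrowest): morphospecies III (5.16) > morphospecies I (3.94) > morphospecies II (3.18)

morphospecies III > morphospecies I > morphospecies II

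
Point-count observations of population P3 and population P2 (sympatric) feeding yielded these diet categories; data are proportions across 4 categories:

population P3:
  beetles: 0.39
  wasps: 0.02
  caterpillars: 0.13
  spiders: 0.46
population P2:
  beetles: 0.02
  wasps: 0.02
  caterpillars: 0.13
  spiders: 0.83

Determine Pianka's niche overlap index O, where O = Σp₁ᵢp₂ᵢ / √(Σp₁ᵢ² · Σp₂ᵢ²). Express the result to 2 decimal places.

0.78

Σ p₁ᵢp₂ᵢ = 0.0078 + 0.0004 + 0.0169 + 0.3818 = 0.4069
Σp_1ᵢ² = 0.39² + 0.02² + 0.13² + 0.46² = 0.1521 + 0.0004 + 0.0169 + 0.2116 = 0.3810
Σp_2ᵢ² = 0.02² + 0.02² + 0.13² + 0.83² = 0.0004 + 0.0004 + 0.0169 + 0.6889 = 0.7066
O = 0.4069 / √(0.3810 × 0.7066) = 0.4069 / 0.51886 = 0.7842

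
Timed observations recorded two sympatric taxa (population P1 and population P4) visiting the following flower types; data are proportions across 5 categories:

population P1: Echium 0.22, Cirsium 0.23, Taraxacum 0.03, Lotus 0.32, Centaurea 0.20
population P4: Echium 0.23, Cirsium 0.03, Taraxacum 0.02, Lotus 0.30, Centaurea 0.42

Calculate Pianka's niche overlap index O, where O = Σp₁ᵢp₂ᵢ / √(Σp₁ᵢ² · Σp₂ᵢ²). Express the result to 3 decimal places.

0.850

Σ p₁ᵢp₂ᵢ = 0.0506 + 0.0069 + 0.0006 + 0.0960 + 0.0840 = 0.2381
Σp_1ᵢ² = 0.22² + 0.23² + 0.03² + 0.32² + 0.20² = 0.0484 + 0.0529 + 0.0009 + 0.1024 + 0.0400 = 0.2446
Σp_2ᵢ² = 0.23² + 0.03² + 0.02² + 0.30² + 0.42² = 0.0529 + 0.0009 + 0.0004 + 0.0900 + 0.1764 = 0.3206
O = 0.2381 / √(0.2446 × 0.3206) = 0.2381 / 0.280033 = 0.85026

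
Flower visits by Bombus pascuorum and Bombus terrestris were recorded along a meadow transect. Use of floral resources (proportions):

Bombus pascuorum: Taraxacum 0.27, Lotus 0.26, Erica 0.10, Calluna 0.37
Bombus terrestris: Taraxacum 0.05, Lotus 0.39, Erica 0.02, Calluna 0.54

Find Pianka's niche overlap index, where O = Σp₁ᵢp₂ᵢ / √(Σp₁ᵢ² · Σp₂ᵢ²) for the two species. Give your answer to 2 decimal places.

Σ p₁ᵢp₂ᵢ = 0.0135 + 0.1014 + 0.0020 + 0.1998 = 0.3167
Σp_1ᵢ² = 0.27² + 0.26² + 0.10² + 0.37² = 0.0729 + 0.0676 + 0.0100 + 0.1369 = 0.2874
Σp_2ᵢ² = 0.05² + 0.39² + 0.02² + 0.54² = 0.0025 + 0.1521 + 0.0004 + 0.2916 = 0.4466
O = 0.3167 / √(0.2874 × 0.4466) = 0.3167 / 0.35826 = 0.8840

0.88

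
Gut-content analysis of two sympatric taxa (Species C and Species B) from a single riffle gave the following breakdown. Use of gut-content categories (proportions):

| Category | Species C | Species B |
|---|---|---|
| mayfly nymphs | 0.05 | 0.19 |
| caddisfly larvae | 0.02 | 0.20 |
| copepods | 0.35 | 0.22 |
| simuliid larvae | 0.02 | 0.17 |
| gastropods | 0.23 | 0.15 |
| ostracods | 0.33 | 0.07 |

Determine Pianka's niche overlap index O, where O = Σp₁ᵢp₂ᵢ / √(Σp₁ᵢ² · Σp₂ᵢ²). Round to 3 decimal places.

Σ p₁ᵢp₂ᵢ = 0.0095 + 0.0040 + 0.0770 + 0.0034 + 0.0345 + 0.0231 = 0.1515
Σp_1ᵢ² = 0.05² + 0.02² + 0.35² + 0.02² + 0.23² + 0.33² = 0.0025 + 0.0004 + 0.1225 + 0.0004 + 0.0529 + 0.1089 = 0.2876
Σp_2ᵢ² = 0.19² + 0.20² + 0.22² + 0.17² + 0.15² + 0.07² = 0.0361 + 0.0400 + 0.0484 + 0.0289 + 0.0225 + 0.0049 = 0.1808
O = 0.1515 / √(0.2876 × 0.1808) = 0.1515 / 0.228031 = 0.66438

0.664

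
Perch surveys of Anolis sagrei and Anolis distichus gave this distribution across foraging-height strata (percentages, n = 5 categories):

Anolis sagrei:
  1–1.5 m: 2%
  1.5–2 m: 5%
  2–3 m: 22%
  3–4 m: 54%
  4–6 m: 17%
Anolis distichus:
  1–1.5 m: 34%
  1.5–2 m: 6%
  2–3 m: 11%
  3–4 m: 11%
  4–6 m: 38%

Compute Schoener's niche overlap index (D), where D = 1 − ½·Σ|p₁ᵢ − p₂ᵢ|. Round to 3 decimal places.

0.460

Convert percentages to proportions (divide by 100).
Σ|p₁ᵢ − p₂ᵢ| = 0.32 + 0.01 + 0.11 + 0.43 + 0.21 = 1.08
D = 1 − ½ × 1.08 = 1 − 0.540 = 0.46000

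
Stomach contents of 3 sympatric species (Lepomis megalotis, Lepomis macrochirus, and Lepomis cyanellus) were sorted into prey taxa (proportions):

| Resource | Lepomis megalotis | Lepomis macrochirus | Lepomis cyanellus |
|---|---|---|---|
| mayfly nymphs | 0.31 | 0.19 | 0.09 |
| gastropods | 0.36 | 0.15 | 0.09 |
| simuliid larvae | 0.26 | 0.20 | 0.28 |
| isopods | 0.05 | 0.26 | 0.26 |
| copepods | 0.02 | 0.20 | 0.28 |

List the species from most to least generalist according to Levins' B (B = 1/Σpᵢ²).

Lepomis macrochirus > Lepomis cyanellus > Lepomis megalotis

Σp_megaᵢ² = 0.31² + 0.36² + 0.26² + 0.05² + 0.02² = 0.0961 + 0.1296 + 0.0676 + 0.0025 + 0.0004 = 0.2962
B_mega = 1 / 0.2962 = 3.3761
Σp_macrᵢ² = 0.19² + 0.15² + 0.20² + 0.26² + 0.20² = 0.0361 + 0.0225 + 0.0400 + 0.0676 + 0.0400 = 0.2062
B_macr = 1 / 0.2062 = 4.8497
Σp_cyanᵢ² = 0.09² + 0.09² + 0.28² + 0.26² + 0.28² = 0.0081 + 0.0081 + 0.0784 + 0.0676 + 0.0784 = 0.2406
B_cyan = 1 / 0.2406 = 4.1563
Ranking by B (broadest → narrowest): Lepomis macrochirus (4.85) > Lepomis cyanellus (4.16) > Lepomis megalotis (3.38)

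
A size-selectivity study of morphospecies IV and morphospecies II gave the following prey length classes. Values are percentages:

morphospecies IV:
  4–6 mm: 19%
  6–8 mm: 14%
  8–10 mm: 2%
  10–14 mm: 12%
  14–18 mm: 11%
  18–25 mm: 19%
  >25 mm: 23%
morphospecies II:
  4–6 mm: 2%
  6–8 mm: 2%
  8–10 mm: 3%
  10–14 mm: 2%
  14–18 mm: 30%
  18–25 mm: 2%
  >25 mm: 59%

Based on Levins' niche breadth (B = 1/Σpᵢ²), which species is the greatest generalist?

Convert percentages to proportions (divide by 100).
Σp_IVᵢ² = 0.19² + 0.14² + 0.02² + 0.12² + 0.11² + 0.19² + 0.23² = 0.0361 + 0.0196 + 0.0004 + 0.0144 + 0.0121 + 0.0361 + 0.0529 = 0.1716
B_IV = 1 / 0.1716 = 5.8275
Σp_IIᵢ² = 0.02² + 0.02² + 0.03² + 0.02² + 0.30² + 0.02² + 0.59² = 0.0004 + 0.0004 + 0.0009 + 0.0004 + 0.0900 + 0.0004 + 0.3481 = 0.4406
B_II = 1 / 0.4406 = 2.2696
Highest B → broadest niche (most generalist): morphospecies IV (B = 5.83).

morphospecies IV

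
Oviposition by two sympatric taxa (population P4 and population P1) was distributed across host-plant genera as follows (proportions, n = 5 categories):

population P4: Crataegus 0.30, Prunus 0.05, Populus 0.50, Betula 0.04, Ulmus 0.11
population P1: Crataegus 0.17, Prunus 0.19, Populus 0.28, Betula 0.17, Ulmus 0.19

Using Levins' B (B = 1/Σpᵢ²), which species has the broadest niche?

population P1

Σp_P4ᵢ² = 0.30² + 0.05² + 0.50² + 0.04² + 0.11² = 0.0900 + 0.0025 + 0.2500 + 0.0016 + 0.0121 = 0.3562
B_P4 = 1 / 0.3562 = 2.8074
Σp_P1ᵢ² = 0.17² + 0.19² + 0.28² + 0.17² + 0.19² = 0.0289 + 0.0361 + 0.0784 + 0.0289 + 0.0361 = 0.2084
B_P1 = 1 / 0.2084 = 4.7985
Highest B → broadest niche (most generalist): population P1 (B = 4.80).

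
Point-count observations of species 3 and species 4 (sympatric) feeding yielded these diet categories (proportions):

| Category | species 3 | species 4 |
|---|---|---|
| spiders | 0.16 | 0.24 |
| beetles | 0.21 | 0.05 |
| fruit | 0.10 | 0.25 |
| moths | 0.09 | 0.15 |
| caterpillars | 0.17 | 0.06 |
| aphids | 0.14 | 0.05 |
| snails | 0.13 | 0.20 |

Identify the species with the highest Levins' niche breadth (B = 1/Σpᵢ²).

Σp_3ᵢ² = 0.16² + 0.21² + 0.10² + 0.09² + 0.17² + 0.14² + 0.13² = 0.0256 + 0.0441 + 0.0100 + 0.0081 + 0.0289 + 0.0196 + 0.0169 = 0.1532
B_3 = 1 / 0.1532 = 6.5274
Σp_4ᵢ² = 0.24² + 0.05² + 0.25² + 0.15² + 0.06² + 0.05² + 0.20² = 0.0576 + 0.0025 + 0.0625 + 0.0225 + 0.0036 + 0.0025 + 0.0400 = 0.1912
B_4 = 1 / 0.1912 = 5.2301
Highest B → broadest niche (most generalist): species 3 (B = 6.53).

species 3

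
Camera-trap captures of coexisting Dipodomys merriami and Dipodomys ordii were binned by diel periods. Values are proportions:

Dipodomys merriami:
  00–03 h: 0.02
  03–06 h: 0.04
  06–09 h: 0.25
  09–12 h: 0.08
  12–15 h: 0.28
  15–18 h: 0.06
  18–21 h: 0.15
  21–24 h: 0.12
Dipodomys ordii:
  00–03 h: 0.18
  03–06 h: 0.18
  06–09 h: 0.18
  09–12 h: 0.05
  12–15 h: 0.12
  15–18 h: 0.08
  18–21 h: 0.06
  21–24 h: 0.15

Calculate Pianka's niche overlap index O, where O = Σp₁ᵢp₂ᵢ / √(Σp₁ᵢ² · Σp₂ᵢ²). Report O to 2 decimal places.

0.75

Σ p₁ᵢp₂ᵢ = 0.0036 + 0.0072 + 0.0450 + 0.0040 + 0.0336 + 0.0048 + 0.0090 + 0.0180 = 0.1252
Σp_1ᵢ² = 0.02² + 0.04² + 0.25² + 0.08² + 0.28² + 0.06² + 0.15² + 0.12² = 0.0004 + 0.0016 + 0.0625 + 0.0064 + 0.0784 + 0.0036 + 0.0225 + 0.0144 = 0.1898
Σp_2ᵢ² = 0.18² + 0.18² + 0.18² + 0.05² + 0.12² + 0.08² + 0.06² + 0.15² = 0.0324 + 0.0324 + 0.0324 + 0.0025 + 0.0144 + 0.0064 + 0.0036 + 0.0225 = 0.1466
O = 0.1252 / √(0.1898 × 0.1466) = 0.1252 / 0.16681 = 0.7506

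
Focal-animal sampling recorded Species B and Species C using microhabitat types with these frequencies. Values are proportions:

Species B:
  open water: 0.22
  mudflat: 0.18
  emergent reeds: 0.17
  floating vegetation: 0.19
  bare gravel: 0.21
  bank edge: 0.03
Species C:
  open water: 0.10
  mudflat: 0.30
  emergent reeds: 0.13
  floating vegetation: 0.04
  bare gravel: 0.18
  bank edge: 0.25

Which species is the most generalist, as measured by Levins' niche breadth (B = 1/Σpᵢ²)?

Species B

Σp_Bᵢ² = 0.22² + 0.18² + 0.17² + 0.19² + 0.21² + 0.03² = 0.0484 + 0.0324 + 0.0289 + 0.0361 + 0.0441 + 0.0009 = 0.1908
B_B = 1 / 0.1908 = 5.2411
Σp_Cᵢ² = 0.10² + 0.30² + 0.13² + 0.04² + 0.18² + 0.25² = 0.0100 + 0.0900 + 0.0169 + 0.0016 + 0.0324 + 0.0625 = 0.2134
B_C = 1 / 0.2134 = 4.6860
Highest B → broadest niche (most generalist): Species B (B = 5.24).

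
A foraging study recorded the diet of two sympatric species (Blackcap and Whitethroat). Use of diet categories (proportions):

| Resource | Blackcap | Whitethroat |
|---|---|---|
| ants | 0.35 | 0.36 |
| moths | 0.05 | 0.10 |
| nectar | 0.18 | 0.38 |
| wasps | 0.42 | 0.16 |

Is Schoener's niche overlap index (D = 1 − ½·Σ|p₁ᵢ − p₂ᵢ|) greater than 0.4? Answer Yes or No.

Yes

Σ|p₁ᵢ − p₂ᵢ| = 0.01 + 0.05 + 0.20 + 0.26 = 0.52
D = 1 − ½ × 0.52 = 1 − 0.260 = 0.7400
D = 0.7400 > 0.4 → Yes.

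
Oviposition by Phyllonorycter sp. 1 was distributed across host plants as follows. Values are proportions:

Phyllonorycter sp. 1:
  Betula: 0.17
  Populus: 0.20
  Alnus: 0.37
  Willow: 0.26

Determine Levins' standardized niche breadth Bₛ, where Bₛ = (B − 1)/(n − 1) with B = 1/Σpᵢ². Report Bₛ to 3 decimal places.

0.886

Σpᵢ² = 0.17² + 0.20² + 0.37² + 0.26² = 0.0289 + 0.0400 + 0.1369 + 0.0676 = 0.2734
B = 1 / 0.2734 = 3.65764
Bₛ = (B − 1)/(n − 1) = (3.65764 − 1)/(4 − 1) = 2.65764/3 = 0.88588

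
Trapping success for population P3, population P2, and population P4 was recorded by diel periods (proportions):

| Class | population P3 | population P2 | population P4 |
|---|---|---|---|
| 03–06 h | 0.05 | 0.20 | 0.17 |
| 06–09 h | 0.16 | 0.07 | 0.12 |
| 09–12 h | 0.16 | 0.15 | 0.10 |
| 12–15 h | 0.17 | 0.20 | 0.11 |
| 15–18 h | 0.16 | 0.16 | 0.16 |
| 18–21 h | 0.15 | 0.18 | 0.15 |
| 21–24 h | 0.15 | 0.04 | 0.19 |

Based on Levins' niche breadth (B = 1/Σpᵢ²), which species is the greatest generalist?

population P4

Σp_P3ᵢ² = 0.05² + 0.16² + 0.16² + 0.17² + 0.16² + 0.15² + 0.15² = 0.0025 + 0.0256 + 0.0256 + 0.0289 + 0.0256 + 0.0225 + 0.0225 = 0.1532
B_P3 = 1 / 0.1532 = 6.5274
Σp_P2ᵢ² = 0.20² + 0.07² + 0.15² + 0.20² + 0.16² + 0.18² + 0.04² = 0.0400 + 0.0049 + 0.0225 + 0.0400 + 0.0256 + 0.0324 + 0.0016 = 0.1670
B_P2 = 1 / 0.1670 = 5.9880
Σp_P4ᵢ² = 0.17² + 0.12² + 0.10² + 0.11² + 0.16² + 0.15² + 0.19² = 0.0289 + 0.0144 + 0.0100 + 0.0121 + 0.0256 + 0.0225 + 0.0361 = 0.1496
B_P4 = 1 / 0.1496 = 6.6845
Highest B → broadest niche (most generalist): population P4 (B = 6.68).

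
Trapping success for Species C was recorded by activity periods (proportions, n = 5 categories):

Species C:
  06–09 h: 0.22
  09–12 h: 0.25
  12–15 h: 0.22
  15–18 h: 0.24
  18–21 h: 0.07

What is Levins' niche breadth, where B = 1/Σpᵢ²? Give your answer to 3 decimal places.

Σpᵢ² = 0.22² + 0.25² + 0.22² + 0.24² + 0.07² = 0.0484 + 0.0625 + 0.0484 + 0.0576 + 0.0049 = 0.2218
B = 1 / 0.2218 = 4.50857

4.509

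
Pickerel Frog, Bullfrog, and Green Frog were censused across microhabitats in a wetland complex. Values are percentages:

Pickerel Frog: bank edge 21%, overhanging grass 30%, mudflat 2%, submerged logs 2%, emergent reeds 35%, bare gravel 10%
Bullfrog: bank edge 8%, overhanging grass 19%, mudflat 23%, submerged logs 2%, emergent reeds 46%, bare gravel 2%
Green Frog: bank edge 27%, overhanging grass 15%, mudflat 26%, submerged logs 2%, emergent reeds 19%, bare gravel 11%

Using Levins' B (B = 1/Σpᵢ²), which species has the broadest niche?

Convert percentages to proportions (divide by 100).
Σp_Pickᵢ² = 0.21² + 0.30² + 0.02² + 0.02² + 0.35² + 0.10² = 0.0441 + 0.0900 + 0.0004 + 0.0004 + 0.1225 + 0.0100 = 0.2674
B_Pick = 1 / 0.2674 = 3.7397
Σp_Bullᵢ² = 0.08² + 0.19² + 0.23² + 0.02² + 0.46² + 0.02² = 0.0064 + 0.0361 + 0.0529 + 0.0004 + 0.2116 + 0.0004 = 0.3078
B_Bull = 1 / 0.3078 = 3.2489
Σp_Greeᵢ² = 0.27² + 0.15² + 0.26² + 0.02² + 0.19² + 0.11² = 0.0729 + 0.0225 + 0.0676 + 0.0004 + 0.0361 + 0.0121 = 0.2116
B_Gree = 1 / 0.2116 = 4.7259
Highest B → broadest niche (most generalist): Green Frog (B = 4.73).

Green Frog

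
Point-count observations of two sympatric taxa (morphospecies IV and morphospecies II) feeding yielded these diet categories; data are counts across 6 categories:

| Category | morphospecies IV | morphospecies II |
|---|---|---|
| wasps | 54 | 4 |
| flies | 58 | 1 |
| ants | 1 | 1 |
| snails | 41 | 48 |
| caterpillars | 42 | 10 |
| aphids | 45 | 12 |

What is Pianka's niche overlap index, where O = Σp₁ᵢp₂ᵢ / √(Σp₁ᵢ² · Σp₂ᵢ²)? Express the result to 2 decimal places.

Proportions for morphospecies IV (n=241): 54/241=0.2241, 58/241=0.2407, 1/241=0.0041, 41/241=0.1701, 42/241=0.1743, 45/241=0.1867
Proportions for morphospecies II (n=76): 4/76=0.0526, 1/76=0.0132, 1/76=0.0132, 48/76=0.6316, 10/76=0.1316, 12/76=0.1579
Σ p₁ᵢp₂ᵢ = 0.011788 + 0.003177 + 0.000054 + 0.107435 + 0.022938 + 0.029480 = 0.174872
Σp_1ᵢ² = 0.2241² + 0.2407² + 0.0041² + 0.1701² + 0.1743² + 0.1867² = 0.050221 + 0.057936 + 0.000017 + 0.028934 + 0.030380 + 0.034857 = 0.202345
Σp_2ᵢ² = 0.0526² + 0.0132² + 0.0132² + 0.6316² + 0.1316² + 0.1579² = 0.002767 + 0.000174 + 0.000174 + 0.398919 + 0.017319 + 0.024932 = 0.444285
O = 0.174872 / √(0.202345 × 0.444285) = 0.174872 / 0.2998314 = 0.5832

0.58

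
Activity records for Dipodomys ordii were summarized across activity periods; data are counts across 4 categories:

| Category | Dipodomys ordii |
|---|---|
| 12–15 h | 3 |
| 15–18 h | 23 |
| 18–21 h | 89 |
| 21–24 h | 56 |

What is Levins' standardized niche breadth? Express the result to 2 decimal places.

0.51

Proportions for Dipodomys ordii (n=171): 3/171=0.0175, 23/171=0.1345, 89/171=0.5205, 56/171=0.3275
Σpᵢ² = 0.0175² + 0.1345² + 0.5205² + 0.3275² = 0.000306 + 0.018090 + 0.270920 + 0.107256 = 0.396572
B = 1 / 0.396572 = 2.5216
Bₛ = (B − 1)/(n − 1) = (2.5216 − 1)/(4 − 1) = 1.5216/3 = 0.5072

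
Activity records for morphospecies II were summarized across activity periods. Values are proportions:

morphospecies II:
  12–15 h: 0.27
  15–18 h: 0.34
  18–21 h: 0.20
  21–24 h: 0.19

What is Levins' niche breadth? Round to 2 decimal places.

3.78

Σpᵢ² = 0.27² + 0.34² + 0.20² + 0.19² = 0.0729 + 0.1156 + 0.0400 + 0.0361 = 0.2646
B = 1 / 0.2646 = 3.7793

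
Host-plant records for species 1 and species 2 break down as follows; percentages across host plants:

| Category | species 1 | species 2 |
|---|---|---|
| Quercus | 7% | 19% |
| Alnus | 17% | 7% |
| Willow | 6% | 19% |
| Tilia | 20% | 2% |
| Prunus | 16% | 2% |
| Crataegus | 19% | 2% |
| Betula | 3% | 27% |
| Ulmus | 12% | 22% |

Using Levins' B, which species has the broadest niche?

Convert percentages to proportions (divide by 100).
Σp_1ᵢ² = 0.07² + 0.17² + 0.06² + 0.20² + 0.16² + 0.19² + 0.03² + 0.12² = 0.0049 + 0.0289 + 0.0036 + 0.0400 + 0.0256 + 0.0361 + 0.0009 + 0.0144 = 0.1544
B_1 = 1 / 0.1544 = 6.4767
Σp_2ᵢ² = 0.19² + 0.07² + 0.19² + 0.02² + 0.02² + 0.02² + 0.27² + 0.22² = 0.0361 + 0.0049 + 0.0361 + 0.0004 + 0.0004 + 0.0004 + 0.0729 + 0.0484 = 0.1996
B_2 = 1 / 0.1996 = 5.0100
Highest B → broadest niche (most generalist): species 1 (B = 6.48).

species 1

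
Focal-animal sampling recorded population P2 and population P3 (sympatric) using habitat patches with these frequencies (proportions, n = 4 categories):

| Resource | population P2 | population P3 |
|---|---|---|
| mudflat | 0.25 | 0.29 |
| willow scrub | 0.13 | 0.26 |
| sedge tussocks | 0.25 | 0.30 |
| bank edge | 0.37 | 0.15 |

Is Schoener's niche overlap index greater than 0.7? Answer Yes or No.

Yes

Σ|p₁ᵢ − p₂ᵢ| = 0.04 + 0.13 + 0.05 + 0.22 = 0.44
D = 1 − ½ × 0.44 = 1 − 0.220 = 0.7800
D = 0.7800 > 0.7 → Yes.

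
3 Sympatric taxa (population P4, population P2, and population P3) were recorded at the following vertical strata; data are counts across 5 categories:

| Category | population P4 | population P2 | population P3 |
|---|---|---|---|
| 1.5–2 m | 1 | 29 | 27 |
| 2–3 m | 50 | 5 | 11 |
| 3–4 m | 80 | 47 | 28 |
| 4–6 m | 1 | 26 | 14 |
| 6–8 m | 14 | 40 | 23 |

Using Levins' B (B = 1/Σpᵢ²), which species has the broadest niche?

population P3

Proportions for population P4 (n=146): 1/146=0.0068, 50/146=0.3425, 80/146=0.5479, 1/146=0.0068, 14/146=0.0959
Proportions for population P2 (n=147): 29/147=0.1973, 5/147=0.0340, 47/147=0.3197, 26/147=0.1769, 40/147=0.2721
Proportions for population P3 (n=103): 27/103=0.2621, 11/103=0.1068, 28/103=0.2718, 14/103=0.1359, 23/103=0.2233
Σp_P4ᵢ² = 0.0068² + 0.3425² + 0.5479² + 0.0068² + 0.0959² = 0.000046 + 0.117306 + 0.300194 + 0.000046 + 0.009197 = 0.426789
B_P4 = 1 / 0.426789 = 2.3431
Σp_P2ᵢ² = 0.1973² + 0.0340² + 0.3197² + 0.1769² + 0.2721² = 0.038927 + 0.001156 + 0.102208 + 0.031294 + 0.074038 = 0.247623
B_P2 = 1 / 0.247623 = 4.0384
Σp_P3ᵢ² = 0.2621² + 0.1068² + 0.2718² + 0.1359² + 0.2233² = 0.068696 + 0.011406 + 0.073875 + 0.018469 + 0.049863 = 0.222309
B_P3 = 1 / 0.222309 = 4.4982
Highest B → broadest niche (most generalist): population P3 (B = 4.50).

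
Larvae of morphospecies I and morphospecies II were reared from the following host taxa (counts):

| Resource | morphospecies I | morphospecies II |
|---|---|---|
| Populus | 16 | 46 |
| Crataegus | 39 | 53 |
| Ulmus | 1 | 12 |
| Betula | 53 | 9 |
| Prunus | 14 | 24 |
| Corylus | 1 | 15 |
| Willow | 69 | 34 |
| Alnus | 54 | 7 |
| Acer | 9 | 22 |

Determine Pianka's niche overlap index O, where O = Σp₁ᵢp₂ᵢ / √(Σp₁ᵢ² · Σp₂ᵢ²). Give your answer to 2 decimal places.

Proportions for morphospecies I (n=256): 16/256=0.0625, 39/256=0.1523, 1/256=0.0039, 53/256=0.2070, 14/256=0.0547, 1/256=0.0039, 69/256=0.2695, 54/256=0.2109, 9/256=0.0352
Proportions for morphospecies II (n=222): 46/222=0.2072, 53/222=0.2387, 12/222=0.0541, 9/222=0.0405, 24/222=0.1081, 15/222=0.0676, 34/222=0.1532, 7/222=0.0315, 22/222=0.0991
Σ p₁ᵢp₂ᵢ = 0.012950 + 0.036354 + 0.000211 + 0.008384 + 0.005913 + 0.000264 + 0.041287 + 0.006643 + 0.003488 = 0.115494
Σp_1ᵢ² = 0.0625² + 0.1523² + 0.0039² + 0.2070² + 0.0547² + 0.0039² + 0.2695² + 0.2109² + 0.0352² = 0.003906 + 0.023195 + 0.000015 + 0.042849 + 0.002992 + 0.000015 + 0.072630 + 0.044479 + 0.001239 = 0.191320
Σp_2ᵢ² = 0.2072² + 0.2387² + 0.0541² + 0.0405² + 0.1081² + 0.0676² + 0.1532² + 0.0315² + 0.0991² = 0.042932 + 0.056978 + 0.002927 + 0.001640 + 0.011686 + 0.004570 + 0.023470 + 0.000992 + 0.009821 = 0.155016
O = 0.115494 / √(0.191320 × 0.155016) = 0.115494 / 0.1722140 = 0.6706

0.67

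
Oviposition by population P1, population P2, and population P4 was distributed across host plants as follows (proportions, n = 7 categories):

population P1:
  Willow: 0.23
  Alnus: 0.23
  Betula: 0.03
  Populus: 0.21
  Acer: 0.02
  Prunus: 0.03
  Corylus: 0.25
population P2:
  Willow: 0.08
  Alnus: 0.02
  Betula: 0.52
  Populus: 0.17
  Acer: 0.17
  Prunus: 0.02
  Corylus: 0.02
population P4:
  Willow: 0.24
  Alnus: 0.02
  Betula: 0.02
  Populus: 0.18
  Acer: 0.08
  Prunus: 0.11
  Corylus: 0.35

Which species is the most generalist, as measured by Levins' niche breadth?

population P1

Σp_P1ᵢ² = 0.23² + 0.23² + 0.03² + 0.21² + 0.02² + 0.03² + 0.25² = 0.0529 + 0.0529 + 0.0009 + 0.0441 + 0.0004 + 0.0009 + 0.0625 = 0.2146
B_P1 = 1 / 0.2146 = 4.6598
Σp_P2ᵢ² = 0.08² + 0.02² + 0.52² + 0.17² + 0.17² + 0.02² + 0.02² = 0.0064 + 0.0004 + 0.2704 + 0.0289 + 0.0289 + 0.0004 + 0.0004 = 0.3358
B_P2 = 1 / 0.3358 = 2.9780
Σp_P4ᵢ² = 0.24² + 0.02² + 0.02² + 0.18² + 0.08² + 0.11² + 0.35² = 0.0576 + 0.0004 + 0.0004 + 0.0324 + 0.0064 + 0.0121 + 0.1225 = 0.2318
B_P4 = 1 / 0.2318 = 4.3141
Highest B → broadest niche (most generalist): population P1 (B = 4.66).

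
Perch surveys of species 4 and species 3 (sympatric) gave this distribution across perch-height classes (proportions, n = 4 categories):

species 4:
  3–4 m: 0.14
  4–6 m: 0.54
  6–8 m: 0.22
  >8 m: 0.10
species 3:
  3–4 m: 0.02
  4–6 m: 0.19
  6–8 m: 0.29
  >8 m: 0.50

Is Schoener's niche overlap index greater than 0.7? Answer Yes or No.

No

Σ|p₁ᵢ − p₂ᵢ| = 0.12 + 0.35 + 0.07 + 0.40 = 0.94
D = 1 − ½ × 0.94 = 1 − 0.470 = 0.5300
D = 0.5300 < 0.7 → No.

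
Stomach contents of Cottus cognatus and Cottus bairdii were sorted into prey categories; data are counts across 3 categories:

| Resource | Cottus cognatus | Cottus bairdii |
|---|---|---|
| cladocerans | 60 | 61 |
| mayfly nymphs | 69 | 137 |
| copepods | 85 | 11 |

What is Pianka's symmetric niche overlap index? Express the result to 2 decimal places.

0.75

Proportions for Cottus cognatus (n=214): 60/214=0.2804, 69/214=0.3224, 85/214=0.3972
Proportions for Cottus bairdii (n=209): 61/209=0.2919, 137/209=0.6555, 11/209=0.0526
Σ p₁ᵢp₂ᵢ = 0.081849 + 0.211333 + 0.020893 = 0.314075
Σp_1ᵢ² = 0.2804² + 0.3224² + 0.3972² = 0.078624 + 0.103942 + 0.157768 = 0.340334
Σp_2ᵢ² = 0.2919² + 0.6555² + 0.0526² = 0.085206 + 0.429680 + 0.002767 = 0.517653
O = 0.314075 / √(0.340334 × 0.517653) = 0.314075 / 0.4197320 = 0.7483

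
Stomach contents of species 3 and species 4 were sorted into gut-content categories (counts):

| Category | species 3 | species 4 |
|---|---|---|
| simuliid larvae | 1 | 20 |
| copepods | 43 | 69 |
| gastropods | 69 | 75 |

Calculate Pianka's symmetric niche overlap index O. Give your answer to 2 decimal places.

Proportions for species 3 (n=113): 1/113=0.0088, 43/113=0.3805, 69/113=0.6106
Proportions for species 4 (n=164): 20/164=0.1220, 69/164=0.4207, 75/164=0.4573
Σ p₁ᵢp₂ᵢ = 0.001074 + 0.160076 + 0.279227 = 0.440377
Σp_1ᵢ² = 0.0088² + 0.3805² + 0.6106² = 0.000077 + 0.144780 + 0.372832 = 0.517689
Σp_2ᵢ² = 0.1220² + 0.4207² + 0.4573² = 0.014884 + 0.176988 + 0.209123 = 0.400995
O = 0.440377 / √(0.517689 × 0.400995) = 0.440377 / 0.4556212 = 0.9665

0.97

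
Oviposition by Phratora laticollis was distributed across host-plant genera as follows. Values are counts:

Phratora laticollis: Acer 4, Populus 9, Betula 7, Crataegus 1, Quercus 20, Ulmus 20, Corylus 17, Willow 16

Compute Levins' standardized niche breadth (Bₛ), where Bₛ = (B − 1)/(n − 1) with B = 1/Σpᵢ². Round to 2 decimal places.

Proportions for Phratora laticollis (n=94): 4/94=0.0426, 9/94=0.0957, 7/94=0.0745, 1/94=0.0106, 20/94=0.2128, 20/94=0.2128, 17/94=0.1809, 16/94=0.1702
Σpᵢ² = 0.0426² + 0.0957² + 0.0745² + 0.0106² + 0.2128² + 0.2128² + 0.1809² + 0.1702² = 0.001815 + 0.009158 + 0.005550 + 0.000112 + 0.045284 + 0.045284 + 0.032725 + 0.028968 = 0.168896
B = 1 / 0.168896 = 5.9208
Bₛ = (B − 1)/(n − 1) = (5.9208 − 1)/(8 − 1) = 4.9208/7 = 0.7030

0.70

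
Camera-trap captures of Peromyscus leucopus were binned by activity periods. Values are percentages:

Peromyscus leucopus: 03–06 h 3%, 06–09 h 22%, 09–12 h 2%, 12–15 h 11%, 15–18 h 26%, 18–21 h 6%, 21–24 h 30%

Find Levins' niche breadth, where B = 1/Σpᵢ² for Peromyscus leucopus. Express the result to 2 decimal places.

Convert percentages to proportions (divide by 100).
Σpᵢ² = 0.03² + 0.22² + 0.02² + 0.11² + 0.26² + 0.06² + 0.30² = 0.0009 + 0.0484 + 0.0004 + 0.0121 + 0.0676 + 0.0036 + 0.0900 = 0.2230
B = 1 / 0.2230 = 4.4843

4.48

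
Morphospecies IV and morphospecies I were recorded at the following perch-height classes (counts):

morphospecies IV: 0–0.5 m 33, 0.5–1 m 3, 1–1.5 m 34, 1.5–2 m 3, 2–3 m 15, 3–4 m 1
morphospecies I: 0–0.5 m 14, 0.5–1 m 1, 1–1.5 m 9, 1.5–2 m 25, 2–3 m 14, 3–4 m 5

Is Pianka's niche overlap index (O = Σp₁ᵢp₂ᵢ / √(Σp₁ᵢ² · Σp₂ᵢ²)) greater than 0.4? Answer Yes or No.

Proportions for morphospecies IV (n=89): 33/89=0.3708, 3/89=0.0337, 34/89=0.3820, 3/89=0.0337, 15/89=0.1685, 1/89=0.0112
Proportions for morphospecies I (n=68): 14/68=0.2059, 1/68=0.0147, 9/68=0.1324, 25/68=0.3676, 14/68=0.2059, 5/68=0.0735
Σ p₁ᵢp₂ᵢ = 0.076348 + 0.000495 + 0.050577 + 0.012388 + 0.034694 + 0.000823 = 0.175325
Σp_1ᵢ² = 0.3708² + 0.0337² + 0.3820² + 0.0337² + 0.1685² + 0.0112² = 0.137493 + 0.001136 + 0.145924 + 0.001136 + 0.028392 + 0.000125 = 0.314206
Σp_2ᵢ² = 0.2059² + 0.0147² + 0.1324² + 0.3676² + 0.2059² + 0.0735² = 0.042395 + 0.000216 + 0.017530 + 0.135130 + 0.042395 + 0.005402 = 0.243068
O = 0.175325 / √(0.314206 × 0.243068) = 0.175325 / 0.2763574 = 0.6344
O = 0.6344 > 0.4 → Yes.

Yes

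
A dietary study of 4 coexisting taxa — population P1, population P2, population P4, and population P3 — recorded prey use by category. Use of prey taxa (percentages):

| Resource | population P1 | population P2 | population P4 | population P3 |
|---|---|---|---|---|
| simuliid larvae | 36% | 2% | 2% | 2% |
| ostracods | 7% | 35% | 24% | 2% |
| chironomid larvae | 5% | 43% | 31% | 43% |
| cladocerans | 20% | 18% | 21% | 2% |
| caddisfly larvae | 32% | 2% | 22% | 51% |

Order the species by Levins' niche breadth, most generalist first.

Convert percentages to proportions (divide by 100).
Σp_P1ᵢ² = 0.36² + 0.07² + 0.05² + 0.20² + 0.32² = 0.1296 + 0.0049 + 0.0025 + 0.0400 + 0.1024 = 0.2794
B_P1 = 1 / 0.2794 = 3.5791
Σp_P2ᵢ² = 0.02² + 0.35² + 0.43² + 0.18² + 0.02² = 0.0004 + 0.1225 + 0.1849 + 0.0324 + 0.0004 = 0.3406
B_P2 = 1 / 0.3406 = 2.9360
Σp_P4ᵢ² = 0.02² + 0.24² + 0.31² + 0.21² + 0.22² = 0.0004 + 0.0576 + 0.0961 + 0.0441 + 0.0484 = 0.2466
B_P4 = 1 / 0.2466 = 4.0552
Σp_P3ᵢ² = 0.02² + 0.02² + 0.43² + 0.02² + 0.51² = 0.0004 + 0.0004 + 0.1849 + 0.0004 + 0.2601 = 0.4462
B_P3 = 1 / 0.4462 = 2.2411
Ranking by B (broadest → narrowest): population P4 (4.06) > population P1 (3.58) > population P2 (2.94) > population P3 (2.24)

population P4 > population P1 > population P2 > population P3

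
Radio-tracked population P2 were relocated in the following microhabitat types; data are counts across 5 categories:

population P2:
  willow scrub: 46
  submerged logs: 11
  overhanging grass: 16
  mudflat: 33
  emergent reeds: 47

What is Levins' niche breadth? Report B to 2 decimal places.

Proportions for population P2 (n=153): 46/153=0.3007, 11/153=0.0719, 16/153=0.1046, 33/153=0.2157, 47/153=0.3072
Σpᵢ² = 0.3007² + 0.0719² + 0.1046² + 0.2157² + 0.3072² = 0.090420 + 0.005170 + 0.010941 + 0.046526 + 0.094372 = 0.247429
B = 1 / 0.247429 = 4.0416

4.04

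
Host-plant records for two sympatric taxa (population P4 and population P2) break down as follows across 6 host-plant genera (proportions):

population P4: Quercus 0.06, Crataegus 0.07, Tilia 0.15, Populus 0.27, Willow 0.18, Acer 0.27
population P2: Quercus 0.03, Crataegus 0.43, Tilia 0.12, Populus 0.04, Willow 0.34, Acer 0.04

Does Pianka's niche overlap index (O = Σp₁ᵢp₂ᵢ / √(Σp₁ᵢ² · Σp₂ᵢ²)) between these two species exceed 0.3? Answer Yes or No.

Σ p₁ᵢp₂ᵢ = 0.0018 + 0.0301 + 0.0180 + 0.0108 + 0.0612 + 0.0108 = 0.1327
Σp_1ᵢ² = 0.06² + 0.07² + 0.15² + 0.27² + 0.18² + 0.27² = 0.0036 + 0.0049 + 0.0225 + 0.0729 + 0.0324 + 0.0729 = 0.2092
Σp_2ᵢ² = 0.03² + 0.43² + 0.12² + 0.04² + 0.34² + 0.04² = 0.0009 + 0.1849 + 0.0144 + 0.0016 + 0.1156 + 0.0016 = 0.3190
O = 0.1327 / √(0.2092 × 0.3190) = 0.1327 / 0.25833 = 0.5137
O = 0.5137 > 0.3 → Yes.

Yes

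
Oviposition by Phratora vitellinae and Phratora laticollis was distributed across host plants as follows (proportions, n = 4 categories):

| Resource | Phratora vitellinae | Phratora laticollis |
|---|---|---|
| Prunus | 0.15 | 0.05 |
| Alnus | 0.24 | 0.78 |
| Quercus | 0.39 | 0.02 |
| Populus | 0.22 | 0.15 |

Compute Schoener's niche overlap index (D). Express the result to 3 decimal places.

0.460

Σ|p₁ᵢ − p₂ᵢ| = 0.10 + 0.54 + 0.37 + 0.07 = 1.08
D = 1 − ½ × 1.08 = 1 − 0.540 = 0.46000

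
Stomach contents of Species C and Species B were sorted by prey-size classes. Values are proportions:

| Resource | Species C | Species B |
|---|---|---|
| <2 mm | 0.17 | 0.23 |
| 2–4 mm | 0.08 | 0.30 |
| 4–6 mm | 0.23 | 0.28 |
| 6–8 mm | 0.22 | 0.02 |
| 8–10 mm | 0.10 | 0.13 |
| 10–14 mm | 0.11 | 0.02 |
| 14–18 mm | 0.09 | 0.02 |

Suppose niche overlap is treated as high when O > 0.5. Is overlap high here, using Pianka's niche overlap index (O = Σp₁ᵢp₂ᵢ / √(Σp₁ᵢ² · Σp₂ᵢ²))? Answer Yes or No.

Yes

Σ p₁ᵢp₂ᵢ = 0.0391 + 0.0240 + 0.0644 + 0.0044 + 0.0130 + 0.0022 + 0.0018 = 0.1489
Σp_1ᵢ² = 0.17² + 0.08² + 0.23² + 0.22² + 0.10² + 0.11² + 0.09² = 0.0289 + 0.0064 + 0.0529 + 0.0484 + 0.0100 + 0.0121 + 0.0081 = 0.1668
Σp_2ᵢ² = 0.23² + 0.30² + 0.28² + 0.02² + 0.13² + 0.02² + 0.02² = 0.0529 + 0.0900 + 0.0784 + 0.0004 + 0.0169 + 0.0004 + 0.0004 = 0.2394
O = 0.1489 / √(0.1668 × 0.2394) = 0.1489 / 0.19983 = 0.7451
O = 0.7451 > 0.5 → Yes.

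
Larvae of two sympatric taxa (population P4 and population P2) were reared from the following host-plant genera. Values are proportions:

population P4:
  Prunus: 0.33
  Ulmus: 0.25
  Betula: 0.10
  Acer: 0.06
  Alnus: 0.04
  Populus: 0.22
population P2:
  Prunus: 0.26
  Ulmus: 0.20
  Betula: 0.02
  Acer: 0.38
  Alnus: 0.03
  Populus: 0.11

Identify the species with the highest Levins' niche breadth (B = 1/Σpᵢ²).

population P4

Σp_P4ᵢ² = 0.33² + 0.25² + 0.10² + 0.06² + 0.04² + 0.22² = 0.1089 + 0.0625 + 0.0100 + 0.0036 + 0.0016 + 0.0484 = 0.2350
B_P4 = 1 / 0.2350 = 4.2553
Σp_P2ᵢ² = 0.26² + 0.20² + 0.02² + 0.38² + 0.03² + 0.11² = 0.0676 + 0.0400 + 0.0004 + 0.1444 + 0.0009 + 0.0121 = 0.2654
B_P2 = 1 / 0.2654 = 3.7679
Highest B → broadest niche (most generalist): population P4 (B = 4.26).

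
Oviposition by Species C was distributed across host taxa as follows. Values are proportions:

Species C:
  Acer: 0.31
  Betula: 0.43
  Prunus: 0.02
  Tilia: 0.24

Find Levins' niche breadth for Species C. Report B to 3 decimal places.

2.950

Σpᵢ² = 0.31² + 0.43² + 0.02² + 0.24² = 0.0961 + 0.1849 + 0.0004 + 0.0576 = 0.3390
B = 1 / 0.3390 = 2.94985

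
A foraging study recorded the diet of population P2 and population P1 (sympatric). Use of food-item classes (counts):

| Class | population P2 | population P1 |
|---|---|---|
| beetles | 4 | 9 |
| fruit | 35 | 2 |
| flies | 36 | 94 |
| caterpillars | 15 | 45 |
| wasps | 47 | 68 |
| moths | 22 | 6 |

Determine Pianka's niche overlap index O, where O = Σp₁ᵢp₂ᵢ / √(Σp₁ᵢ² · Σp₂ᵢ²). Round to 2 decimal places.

0.81

Proportions for population P2 (n=159): 4/159=0.0252, 35/159=0.2201, 36/159=0.2264, 15/159=0.0943, 47/159=0.2956, 22/159=0.1384
Proportions for population P1 (n=224): 9/224=0.0402, 2/224=0.0089, 94/224=0.4196, 45/224=0.2009, 68/224=0.3036, 6/224=0.0268
Σ p₁ᵢp₂ᵢ = 0.001013 + 0.001959 + 0.094997 + 0.018945 + 0.089744 + 0.003709 = 0.210367
Σp_1ᵢ² = 0.0252² + 0.2201² + 0.2264² + 0.0943² + 0.2956² + 0.1384² = 0.000635 + 0.048444 + 0.051257 + 0.008892 + 0.087379 + 0.019155 = 0.215762
Σp_2ᵢ² = 0.0402² + 0.0089² + 0.4196² + 0.2009² + 0.3036² + 0.0268² = 0.001616 + 0.000079 + 0.176064 + 0.040361 + 0.092173 + 0.000718 = 0.311011
O = 0.210367 / √(0.215762 × 0.311011) = 0.210367 / 0.2590451 = 0.8121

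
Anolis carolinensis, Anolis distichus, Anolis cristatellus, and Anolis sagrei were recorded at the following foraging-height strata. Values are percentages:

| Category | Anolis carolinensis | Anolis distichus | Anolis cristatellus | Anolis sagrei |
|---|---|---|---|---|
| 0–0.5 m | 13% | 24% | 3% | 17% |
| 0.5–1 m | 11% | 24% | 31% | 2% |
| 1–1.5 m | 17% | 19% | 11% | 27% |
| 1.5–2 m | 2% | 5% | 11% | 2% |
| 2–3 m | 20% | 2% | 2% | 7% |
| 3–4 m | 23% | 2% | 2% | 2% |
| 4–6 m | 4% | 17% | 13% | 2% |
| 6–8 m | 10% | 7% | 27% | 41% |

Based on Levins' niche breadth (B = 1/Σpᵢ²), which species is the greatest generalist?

Anolis carolinensis

Convert percentages to proportions (divide by 100).
Σp_caroᵢ² = 0.13² + 0.11² + 0.17² + 0.02² + 0.20² + 0.23² + 0.04² + 0.10² = 0.0169 + 0.0121 + 0.0289 + 0.0004 + 0.0400 + 0.0529 + 0.0016 + 0.0100 = 0.1628
B_caro = 1 / 0.1628 = 6.1425
Σp_distᵢ² = 0.24² + 0.24² + 0.19² + 0.05² + 0.02² + 0.02² + 0.17² + 0.07² = 0.0576 + 0.0576 + 0.0361 + 0.0025 + 0.0004 + 0.0004 + 0.0289 + 0.0049 = 0.1884
B_dist = 1 / 0.1884 = 5.3079
Σp_crisᵢ² = 0.03² + 0.31² + 0.11² + 0.11² + 0.02² + 0.02² + 0.13² + 0.27² = 0.0009 + 0.0961 + 0.0121 + 0.0121 + 0.0004 + 0.0004 + 0.0169 + 0.0729 = 0.2118
B_cris = 1 / 0.2118 = 4.7214
Σp_sagrᵢ² = 0.17² + 0.02² + 0.27² + 0.02² + 0.07² + 0.02² + 0.02² + 0.41² = 0.0289 + 0.0004 + 0.0729 + 0.0004 + 0.0049 + 0.0004 + 0.0004 + 0.1681 = 0.2764
B_sagr = 1 / 0.2764 = 3.6179
Highest B → broadest niche (most generalist): Anolis carolinensis (B = 6.14).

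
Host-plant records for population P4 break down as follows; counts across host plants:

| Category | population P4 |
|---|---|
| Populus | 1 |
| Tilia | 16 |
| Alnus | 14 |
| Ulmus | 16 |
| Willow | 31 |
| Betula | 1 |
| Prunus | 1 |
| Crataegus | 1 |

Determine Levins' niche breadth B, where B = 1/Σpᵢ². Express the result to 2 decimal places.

3.92

Proportions for population P4 (n=81): 1/81=0.0123, 16/81=0.1975, 14/81=0.1728, 16/81=0.1975, 31/81=0.3827, 1/81=0.0123, 1/81=0.0123, 1/81=0.0123
Σpᵢ² = 0.0123² + 0.1975² + 0.1728² + 0.1975² + 0.3827² + 0.0123² + 0.0123² + 0.0123² = 0.000151 + 0.039006 + 0.029860 + 0.039006 + 0.146459 + 0.000151 + 0.000151 + 0.000151 = 0.254935
B = 1 / 0.254935 = 3.9226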